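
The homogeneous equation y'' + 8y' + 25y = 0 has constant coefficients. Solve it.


Characteristic equation: r² + 8r + 25 = 0.
Discriminant is negative; roots r = -4 ± 3i (complex conjugate pair).
General solution uses e^(α x)(C₁ cos(β x) + C₂ sin(β x)): y = e^(-4x)(C₁cos(3x) + C₂sin(3x)).


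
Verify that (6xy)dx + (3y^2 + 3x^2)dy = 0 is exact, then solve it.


Check exactness: ∂M/∂y = 6x and ∂N/∂x = 6x; equal, so the equation is exact.
Integrate M with respect to x (treating y as constant): ∫M dx = 3x^2y + h(y).
Differentiate w.r.t. y and set equal to N: the x-dependent terms already match, leaving h'(y) = 3y^2. Integrate: h(y) = y^3.
So F(x,y) = y^3 + 3x^2y.
General solution: y^3 + 3x^2y = C.


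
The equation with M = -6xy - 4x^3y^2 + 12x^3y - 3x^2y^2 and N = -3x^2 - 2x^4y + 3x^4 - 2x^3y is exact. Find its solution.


Check exactness: ∂M/∂y = -6x - 8x^3y + 12x^3 - 6x^2y and ∂N/∂x = -6x - 8x^3y + 12x^3 - 6x^2y; equal, so the equation is exact.
Integrate M with respect to x (treating y as constant): ∫M dx = -3x^2y - x^4y^2 + 3x^4y - x^3y^2 + h(y).
Differentiate w.r.t. y and set equal to N: all terms match, so h'(y) = 0 and h is a constant absorbed into C.
General solution: -3x^2y - x^4y^2 + 3x^4y - x^3y^2 = C.


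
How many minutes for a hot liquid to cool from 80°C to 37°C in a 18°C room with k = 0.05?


From T(t) = T_a + (T₀ - T_a)e^(-kt), set T(t) = 37:
(37 - 18) / (80 - 18) = e^(-0.05t), so t = -ln(0.306)/0.05 ≈ 23.7 minutes.


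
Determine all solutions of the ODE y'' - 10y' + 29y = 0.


Characteristic equation: r² - 10r + 29 = 0.
Discriminant is negative; roots r = 5 ± 2i (complex conjugate pair).
General solution uses e^(α x)(C₁ cos(β x) + C₂ sin(β x)): y = e^(5x)(C₁cos(2x) + C₂sin(2x)).


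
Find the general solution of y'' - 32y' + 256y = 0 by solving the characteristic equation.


Characteristic equation: r² - 32r + 256 = 0, i.e. (r - 16)² = 0.
Repeated root r = 16; include an x factor for the second linearly independent solution.
General solution: y = (C₁ + C₂x)e^(16x).


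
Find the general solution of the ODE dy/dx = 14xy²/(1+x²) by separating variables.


Separate: dy/y² = 14x/(1+x²) dx.
Integrate LHS: ∫ dy/y² = -1/y.
Integrate RHS via u = 1+x²: 7ln(1+x²) + C.
Result: -1/y = 7ln(1+x²) + C.


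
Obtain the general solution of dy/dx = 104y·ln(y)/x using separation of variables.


Separate: dy/[y ln(y)] = 104 dx/x.
Substitute u = ln(y): du/u = 104 dx/x.
Integrate: ln|ln(y)| = 104ln|x| + C₀, hence ln(y) = C·x^104.


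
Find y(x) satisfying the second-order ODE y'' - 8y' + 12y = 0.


Characteristic equation: r² - 8r + 12 = 0.
Factor: (r - 2)(r - 6) = 0 ⇒ r = 2, 6 (distinct real).
General solution: y = C₁e^(2x) + C₂e^(6x).


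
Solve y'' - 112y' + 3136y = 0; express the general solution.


Characteristic equation: r² - 112r + 3136 = 0, i.e. (r - 56)² = 0.
Repeated root r = 56; include an x factor for the second linearly independent solution.
General solution: y = (C₁ + C₂x)e^(56x).


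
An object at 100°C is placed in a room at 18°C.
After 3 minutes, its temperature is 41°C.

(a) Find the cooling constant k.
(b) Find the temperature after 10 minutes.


Newton's law: T(t) = T_a + (T₀ - T_a)e^(-kt).
(a) Use T(3) = 41: (41 - 18)/(100 - 18) = e^(-k·3), so k = -ln(0.280)/3 ≈ 0.4237.
(b) Apply k to t = 10: T(10) = 18 + (82)e^(-4.237) ≈ 19.2°C.


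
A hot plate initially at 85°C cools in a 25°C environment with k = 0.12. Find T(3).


Newton's law: dT/dt = -k(T - T_a) has solution T(t) = T_a + (T₀ - T_a)e^(-kt).
Plug in T_a = 25, T₀ = 85, k = 0.12, t = 3: T(3) = 25 + (60)e^(-0.36) ≈ 66.9°C.


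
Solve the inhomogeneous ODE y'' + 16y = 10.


Homogeneous part: r² + 16 = 0 ⇒ r = ±4i, so y_h = C₁cos(4x) + C₂sin(4x).
Try constant y_p = A; plug in: 16A = 10 ⇒ A = 5/8.
General solution: y = C₁cos(4x) + C₂sin(4x) + 5/8.


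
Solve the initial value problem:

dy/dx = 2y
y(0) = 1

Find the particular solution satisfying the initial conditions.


General solution of y' = 2y is y = Ce^(2x).
Apply y(0) = 1: C = 1.
Particular solution: y = e^(2x).


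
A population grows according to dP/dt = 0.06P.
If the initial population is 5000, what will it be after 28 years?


The ODE dP/dt = 0.06P has solution P(t) = P(0)e^(0.06t).
Substitute P(0) = 5000 and t = 28: P(28) = 5000 e^(1.68) ≈ 26828.


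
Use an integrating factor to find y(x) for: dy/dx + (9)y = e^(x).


P(x) = 9 ⇒ μ = e^(9x).
(μ y)' = e^(10x) ⇒ μ y = e^(10x)/10 + C.
Divide by μ: y = (1/10)e^(x) + Ce^(-9x).


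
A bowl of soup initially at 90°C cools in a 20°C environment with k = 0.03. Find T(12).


Newton's law: dT/dt = -k(T - T_a) has solution T(t) = T_a + (T₀ - T_a)e^(-kt).
Plug in T_a = 20, T₀ = 90, k = 0.03, t = 12: T(12) = 20 + (70)e^(-0.36) ≈ 68.8°C.


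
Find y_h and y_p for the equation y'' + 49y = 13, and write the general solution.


Homogeneous part: r² + 49 = 0 ⇒ r = ±7i, so y_h = C₁cos(7x) + C₂sin(7x).
Try constant y_p = A; plug in: 49A = 13 ⇒ A = 13/49.
General solution: y = C₁cos(7x) + C₂sin(7x) + 13/49.


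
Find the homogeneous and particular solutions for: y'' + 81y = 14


Homogeneous part: r² + 81 = 0 ⇒ r = ±9i, so y_h = C₁cos(9x) + C₂sin(9x).
Try constant y_p = A; plug in: 81A = 14 ⇒ A = 14/81.
General solution: y = C₁cos(9x) + C₂sin(9x) + 14/81.


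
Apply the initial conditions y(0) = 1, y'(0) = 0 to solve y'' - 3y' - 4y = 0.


Characteristic roots of r² - 3r - 4 = 0 are 4, -1.
General solution y = c₁ e^(4x) + c₂ e^(-x).
Apply y(0) = 1: c₁ + c₂ = 1. Apply y'(0) = 0: 4 c₁ - 1 c₂ = 0.
Solve: c₁ = 1/5, c₂ = 4/5.
Particular solution: y = (1/5)e^(4x) + (4/5)e^(-x).


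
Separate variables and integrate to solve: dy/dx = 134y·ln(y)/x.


Separate: dy/[y ln(y)] = 134 dx/x.
Substitute u = ln(y): du/u = 134 dx/x.
Integrate: ln|ln(y)| = 134ln|x| + C₀, hence ln(y) = C·x^134.


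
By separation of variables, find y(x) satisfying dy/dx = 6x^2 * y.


Separate variables: dy/y = 6x^2 dx.
Integrate: ln|y| = 2x^3 + C₀.
Exponentiate: y = Ce^(2x^3).


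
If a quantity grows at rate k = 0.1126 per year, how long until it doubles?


Exponential growth: P(t) = P₀ e^(0.1126t). Set P(t)/P₀ = 2: e^(0.1126t) = 2.
Solve: t = ln(2)/0.1126 ≈ 6.16 years.


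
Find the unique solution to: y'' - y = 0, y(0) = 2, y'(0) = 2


Characteristic roots of r² - 1 = 0 are -1, 1.
General solution y = c₁ e^(-x) + c₂ e^(x).
Apply y(0) = 2: c₁ + c₂ = 2. Apply y'(0) = 2: -1 c₁ + 1 c₂ = 2.
Solve: c₁ = 0, c₂ = 2.
Particular solution: y = 0e^(-x) + 2e^(x).


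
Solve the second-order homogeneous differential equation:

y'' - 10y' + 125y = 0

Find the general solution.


Characteristic equation: r² - 10r + 125 = 0.
Discriminant is negative; roots r = 5 ± 10i (complex conjugate pair).
General solution uses e^(α x)(C₁ cos(β x) + C₂ sin(β x)): y = e^(5x)(C₁cos(10x) + C₂sin(10x)).


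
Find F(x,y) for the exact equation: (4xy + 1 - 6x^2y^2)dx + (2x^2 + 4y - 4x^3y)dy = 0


Check exactness: ∂M/∂y = 4x - 12x^2y and ∂N/∂x = 4x - 12x^2y; equal, so the equation is exact.
Integrate M with respect to x (treating y as constant): ∫M dx = 2x^2y + x - 2x^3y^2 + h(y).
Differentiate w.r.t. y and set equal to N: the x-dependent terms already match, leaving h'(y) = 4y. Integrate: h(y) = 2y^2.
So F(x,y) = 2x^2y + x + 2y^2 - 2x^3y^2.
General solution: 2x^2y + x + 2y^2 - 2x^3y^2 = C.


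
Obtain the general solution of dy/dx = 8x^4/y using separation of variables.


Separate variables: y dy = 8x^4 dx.
Integrate both sides: y²/2 = (8/5)x^5 + C₀.
Multiply by 2: y² = (16/5)x^5 + C.


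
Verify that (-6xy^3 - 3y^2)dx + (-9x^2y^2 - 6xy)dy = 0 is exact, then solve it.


Check exactness: ∂M/∂y = -18xy^2 - 6y and ∂N/∂x = -18xy^2 - 6y; equal, so the equation is exact.
Integrate M with respect to x (treating y as constant): ∫M dx = -3x^2y^3 - 3xy^2 + h(y).
Differentiate w.r.t. y and set equal to N: all terms match, so h'(y) = 0 and h is a constant absorbed into C.
General solution: -3x^2y^3 - 3xy^2 = C.


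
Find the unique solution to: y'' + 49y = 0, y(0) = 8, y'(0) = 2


Characteristic roots of r² + 49 = 0 are ±7i, so y = C₁cos(7x) + C₂sin(7x).
Apply y(0) = 8: C₁ = 8. Differentiate and apply y'(0) = 2: 7·C₂ = 2, so C₂ = 2/7.
Particular solution: y = 8cos(7x) + (2/7)sin(7x).


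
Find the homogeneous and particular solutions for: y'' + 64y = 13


Homogeneous part: r² + 64 = 0 ⇒ r = ±8i, so y_h = C₁cos(8x) + C₂sin(8x).
Try constant y_p = A; plug in: 64A = 13 ⇒ A = 13/64.
General solution: y = C₁cos(8x) + C₂sin(8x) + 13/64.


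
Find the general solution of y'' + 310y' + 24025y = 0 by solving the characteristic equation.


Characteristic equation: r² + 310r + 24025 = 0, i.e. (r + 155)² = 0.
Repeated root r = -155; include an x factor for the second linearly independent solution.
General solution: y = (C₁ + C₂x)e^(-155x).


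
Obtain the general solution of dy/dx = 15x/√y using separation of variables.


Separate: √y dy = 15x dx.
Integrate: (2/3)y^(3/2) = (15/2)x² + C.


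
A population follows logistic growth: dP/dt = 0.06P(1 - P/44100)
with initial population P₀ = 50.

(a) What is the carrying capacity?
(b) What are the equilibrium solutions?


Logistic ODE dP/dt = 0.06P(1 - P/44100) has equilibria where dP/dt = 0, i.e. P = 0 or P = 44100.
The coefficient (1 - P/K) = 0 when P = K, identifying K = 44100 as the carrying capacity.
(a) K = 44100; (b) equilibria P = 0 and P = 44100.


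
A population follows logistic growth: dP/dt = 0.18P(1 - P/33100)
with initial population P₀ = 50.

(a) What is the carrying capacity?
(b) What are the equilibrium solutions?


Logistic ODE dP/dt = 0.18P(1 - P/33100) has equilibria where dP/dt = 0, i.e. P = 0 or P = 33100.
The coefficient (1 - P/K) = 0 when P = K, identifying K = 33100 as the carrying capacity.
(a) K = 33100; (b) equilibria P = 0 and P = 33100.


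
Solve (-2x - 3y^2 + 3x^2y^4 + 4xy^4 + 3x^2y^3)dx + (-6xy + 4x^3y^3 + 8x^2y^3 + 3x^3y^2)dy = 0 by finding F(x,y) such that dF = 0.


Check exactness: ∂M/∂y = -6y + 12x^2y^3 + 16xy^3 + 9x^2y^2 and ∂N/∂x = -6y + 12x^2y^3 + 16xy^3 + 9x^2y^2; equal, so the equation is exact.
Integrate M with respect to x (treating y as constant): ∫M dx = -x^2 - 3xy^2 + x^3y^4 + 2x^2y^4 + x^3y^3 + h(y).
Differentiate w.r.t. y and set equal to N: all terms match, so h'(y) = 0 and h is a constant absorbed into C.
General solution: -x^2 - 3xy^2 + x^3y^4 + 2x^2y^4 + x^3y^3 = C.


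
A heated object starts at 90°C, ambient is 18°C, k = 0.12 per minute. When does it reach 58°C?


From T(t) = T_a + (T₀ - T_a)e^(-kt), set T(t) = 58:
(58 - 18) / (90 - 18) = e^(-0.12t), so t = -ln(0.556)/0.12 ≈ 4.9 minutes.


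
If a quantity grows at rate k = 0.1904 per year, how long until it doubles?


Exponential growth: P(t) = P₀ e^(0.1904t). Set P(t)/P₀ = 2: e^(0.1904t) = 2.
Solve: t = ln(2)/0.1904 ≈ 3.64 years.


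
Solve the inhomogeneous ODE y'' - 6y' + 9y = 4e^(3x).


Characteristic polynomial (r - 3)² = 0; repeated root r = 3.
y_h = (C₁ + C₂x)e^(3x). Forcing matches the repeated root (resonance), so try y_p = Ax² e^(3x).
Substitute and solve for A: 2A = 4, so A = 2.
General solution: y = (C₁ + C₂x + 2x²)e^(3x).


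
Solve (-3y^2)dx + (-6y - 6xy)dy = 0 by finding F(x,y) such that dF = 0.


Check exactness: ∂M/∂y = -6y and ∂N/∂x = -6y; equal, so the equation is exact.
Integrate M with respect to x (treating y as constant): ∫M dx = -3xy^2 + h(y).
Differentiate w.r.t. y and set equal to N: the x-dependent terms already match, leaving h'(y) = -6y. Integrate: h(y) = -3y^2.
So F(x,y) = -3y^2 - 3xy^2.
General solution: -3y^2 - 3xy^2 = C.


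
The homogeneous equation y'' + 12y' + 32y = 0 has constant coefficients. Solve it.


Characteristic equation: r² + 12r + 32 = 0.
Factor: (r + 4)(r + 8) = 0 ⇒ r = -4, -8 (distinct real).
General solution: y = C₁e^(-4x) + C₂e^(-8x).


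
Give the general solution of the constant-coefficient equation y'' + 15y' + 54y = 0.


Characteristic equation: r² + 15r + 54 = 0.
Factor: (r + 6)(r + 9) = 0 ⇒ r = -6, -9 (distinct real).
General solution: y = C₁e^(-6x) + C₂e^(-9x).


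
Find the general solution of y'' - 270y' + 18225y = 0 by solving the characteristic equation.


Characteristic equation: r² - 270r + 18225 = 0, i.e. (r - 135)² = 0.
Repeated root r = 135; include an x factor for the second linearly independent solution.
General solution: y = (C₁ + C₂x)e^(135x).


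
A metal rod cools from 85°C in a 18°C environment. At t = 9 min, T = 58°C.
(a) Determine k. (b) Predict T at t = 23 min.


Newton's law: T(t) = T_a + (T₀ - T_a)e^(-kt).
(a) Use T(9) = 58: (58 - 18)/(85 - 18) = e^(-k·9), so k = -ln(0.597)/9 ≈ 0.0573.
(b) Apply k to t = 23: T(23) = 18 + (67)e^(-1.318) ≈ 35.9°C.


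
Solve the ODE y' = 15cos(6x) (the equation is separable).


g(y) = 1, so integrate directly: y = ∫ 15cos(6x) dx = (5/2)sin(6x) + C.


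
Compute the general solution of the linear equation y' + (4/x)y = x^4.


P(x) = 4/x ⇒ μ = x^4.
(x^4 y)' = x^8 ⇒ x^4 y = x^9/(9) + C.
Solve for y: y = (1/9)x^5 + C/x^4.


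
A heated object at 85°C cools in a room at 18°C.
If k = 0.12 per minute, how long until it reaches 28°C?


From T(t) = T_a + (T₀ - T_a)e^(-kt), set T(t) = 28:
(28 - 18) / (85 - 18) = e^(-0.12t), so t = -ln(0.149)/0.12 ≈ 15.9 minutes.


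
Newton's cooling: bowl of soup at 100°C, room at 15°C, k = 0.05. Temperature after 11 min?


Newton's law: dT/dt = -k(T - T_a) has solution T(t) = T_a + (T₀ - T_a)e^(-kt).
Plug in T_a = 15, T₀ = 100, k = 0.05, t = 11: T(11) = 15 + (85)e^(-0.55) ≈ 64.0°C.


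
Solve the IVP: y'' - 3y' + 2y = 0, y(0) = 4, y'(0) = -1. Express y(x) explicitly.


Characteristic roots of r² - 3r + 2 = 0 are 1, 2.
General solution y = c₁ e^(x) + c₂ e^(2x).
Apply y(0) = 4: c₁ + c₂ = 4. Apply y'(0) = -1: 1 c₁ + 2 c₂ = -1.
Solve: c₁ = 9, c₂ = -5.
Particular solution: y = 9e^(x) - 5e^(2x).


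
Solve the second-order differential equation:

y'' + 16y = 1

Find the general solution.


Homogeneous part: r² + 16 = 0 ⇒ r = ±4i, so y_h = C₁cos(4x) + C₂sin(4x).
Try constant y_p = A; plug in: 16A = 1 ⇒ A = 1/16.
General solution: y = C₁cos(4x) + C₂sin(4x) + 1/16.


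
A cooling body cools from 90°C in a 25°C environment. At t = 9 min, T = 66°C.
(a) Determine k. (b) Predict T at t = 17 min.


Newton's law: T(t) = T_a + (T₀ - T_a)e^(-kt).
(a) Use T(9) = 66: (66 - 25)/(90 - 25) = e^(-k·9), so k = -ln(0.631)/9 ≈ 0.0512.
(b) Apply k to t = 17: T(17) = 25 + (65)e^(-0.870) ≈ 52.2°C.


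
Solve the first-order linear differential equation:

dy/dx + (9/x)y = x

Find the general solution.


P(x) = 9/x ⇒ μ = x^9.
(x^9 y)' = x^10 ⇒ x^9 y = x^11/(11) + C.
Solve for y: y = (1/11)x^2 + C/x^9.


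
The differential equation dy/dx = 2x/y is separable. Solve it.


Separate variables: y dy = 2x dx.
Integrate both sides: y²/2 = x^2 + C₀.
Multiply by 2: y² = 2x^2 + C.


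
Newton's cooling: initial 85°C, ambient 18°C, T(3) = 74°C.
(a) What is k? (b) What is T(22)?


Newton's law: T(t) = T_a + (T₀ - T_a)e^(-kt).
(a) Use T(3) = 74: (74 - 18)/(85 - 18) = e^(-k·3), so k = -ln(0.836)/3 ≈ 0.0598.
(b) Apply k to t = 22: T(22) = 18 + (67)e^(-1.315) ≈ 36.0°C.


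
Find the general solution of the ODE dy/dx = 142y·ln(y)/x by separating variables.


Separate: dy/[y ln(y)] = 142 dx/x.
Substitute u = ln(y): du/u = 142 dx/x.
Integrate: ln|ln(y)| = 142ln|x| + C₀, hence ln(y) = C·x^142.


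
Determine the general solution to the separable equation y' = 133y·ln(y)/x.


Separate: dy/[y ln(y)] = 133 dx/x.
Substitute u = ln(y): du/u = 133 dx/x.
Integrate: ln|ln(y)| = 133ln|x| + C₀, hence ln(y) = C·x^133.


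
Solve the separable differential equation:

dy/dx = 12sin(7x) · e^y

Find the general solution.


Separate: e^(-y) dy = 12sin(7x) dx.
Integrate: -e^(-y) = -(12/7)cos(7x) + C₀.
Rearrange: e^(-y) = (12/7)cos(7x) + C.


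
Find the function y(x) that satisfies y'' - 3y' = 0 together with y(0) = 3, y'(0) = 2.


Characteristic roots of r² - 3r = 0 are 3, 0.
General solution y = c₁ e^(3x) + c₂.
Apply y(0) = 3: c₁ + c₂ = 3. Apply y'(0) = 2: 3 c₁ + 0 c₂ = 2.
Solve: c₁ = 2/3, c₂ = 7/3.
Particular solution: y = (2/3)e^(3x) + 7/3.


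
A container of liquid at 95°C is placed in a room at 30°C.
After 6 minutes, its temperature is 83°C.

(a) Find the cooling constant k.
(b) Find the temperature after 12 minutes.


Newton's law: T(t) = T_a + (T₀ - T_a)e^(-kt).
(a) Use T(6) = 83: (83 - 30)/(95 - 30) = e^(-k·6), so k = -ln(0.815)/6 ≈ 0.0340.
(b) Apply k to t = 12: T(12) = 30 + (65)e^(-0.408) ≈ 73.2°C.


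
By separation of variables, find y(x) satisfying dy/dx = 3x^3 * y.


Separate variables: dy/y = 3x^3 dx.
Integrate: ln|y| = (3/4)x^4 + C₀.
Exponentiate: y = Ce^((3/4)x^4).


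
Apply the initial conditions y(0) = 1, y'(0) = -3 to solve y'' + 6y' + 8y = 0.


Characteristic roots of r² + 6r + 8 = 0 are -4, -2.
General solution y = c₁ e^(-4x) + c₂ e^(-2x).
Apply y(0) = 1: c₁ + c₂ = 1. Apply y'(0) = -3: -4 c₁ - 2 c₂ = -3.
Solve: c₁ = 1/2, c₂ = 1/2.
Particular solution: y = (1/2)e^(-4x) + (1/2)e^(-2x).


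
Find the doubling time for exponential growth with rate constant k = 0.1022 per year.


Exponential growth: P(t) = P₀ e^(0.1022t). Set P(t)/P₀ = 2: e^(0.1022t) = 2.
Solve: t = ln(2)/0.1022 ≈ 6.78 years.


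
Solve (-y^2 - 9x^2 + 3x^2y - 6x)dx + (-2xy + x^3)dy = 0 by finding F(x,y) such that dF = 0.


Check exactness: ∂M/∂y = -2y + 3x^2 and ∂N/∂x = -2y + 3x^2; equal, so the equation is exact.
Integrate M with respect to x (treating y as constant): ∫M dx = -xy^2 - 3x^3 + x^3y - 3x^2 + h(y).
Differentiate w.r.t. y and set equal to N: all terms match, so h'(y) = 0 and h is a constant absorbed into C.
General solution: -xy^2 - 3x^3 + x^3y - 3x^2 = C.


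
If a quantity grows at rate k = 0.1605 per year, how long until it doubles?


Exponential growth: P(t) = P₀ e^(0.1605t). Set P(t)/P₀ = 2: e^(0.1605t) = 2.
Solve: t = ln(2)/0.1605 ≈ 4.32 years.


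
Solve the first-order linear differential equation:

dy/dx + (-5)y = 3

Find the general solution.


P(x) = -5 ⇒ μ = e^(-5x).
(μ y)' = 3e^(-5x) ⇒ μ y = -(3/5)e^(-5x) + C.
Divide by μ: y = -3/5 + Ce^(5x).


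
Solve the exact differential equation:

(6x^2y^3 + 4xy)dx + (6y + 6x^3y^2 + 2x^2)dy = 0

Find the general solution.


Check exactness: ∂M/∂y = 18x^2y^2 + 4x and ∂N/∂x = 18x^2y^2 + 4x; equal, so the equation is exact.
Integrate M with respect to x (treating y as constant): ∫M dx = 2x^3y^3 + 2x^2y + h(y).
Differentiate w.r.t. y and set equal to N: the x-dependent terms already match, leaving h'(y) = 6y. Integrate: h(y) = 3y^2.
So F(x,y) = 3y^2 + 2x^3y^3 + 2x^2y.
General solution: 3y^2 + 2x^3y^3 + 2x^2y = C.


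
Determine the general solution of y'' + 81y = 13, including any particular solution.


Homogeneous part: r² + 81 = 0 ⇒ r = ±9i, so y_h = C₁cos(9x) + C₂sin(9x).
Try constant y_p = A; plug in: 81A = 13 ⇒ A = 13/81.
General solution: y = C₁cos(9x) + C₂sin(9x) + 13/81.


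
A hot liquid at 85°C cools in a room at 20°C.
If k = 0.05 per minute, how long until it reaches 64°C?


From T(t) = T_a + (T₀ - T_a)e^(-kt), set T(t) = 64:
(64 - 20) / (85 - 20) = e^(-0.05t), so t = -ln(0.677)/0.05 ≈ 7.8 minutes.


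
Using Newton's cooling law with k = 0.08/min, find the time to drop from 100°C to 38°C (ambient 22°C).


From T(t) = T_a + (T₀ - T_a)e^(-kt), set T(t) = 38:
(38 - 22) / (100 - 22) = e^(-0.08t), so t = -ln(0.205)/0.08 ≈ 19.8 minutes.


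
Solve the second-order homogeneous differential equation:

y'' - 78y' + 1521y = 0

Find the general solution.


Characteristic equation: r² - 78r + 1521 = 0, i.e. (r - 39)² = 0.
Repeated root r = 39; include an x factor for the second linearly independent solution.
General solution: y = (C₁ + C₂x)e^(39x).


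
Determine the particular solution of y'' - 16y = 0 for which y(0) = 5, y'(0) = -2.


Characteristic roots of r² - 16 = 0 are 4, -4.
General solution y = c₁ e^(4x) + c₂ e^(-4x).
Apply y(0) = 5: c₁ + c₂ = 5. Apply y'(0) = -2: 4 c₁ - 4 c₂ = -2.
Solve: c₁ = 9/4, c₂ = 11/4.
Particular solution: y = (9/4)e^(4x) + (11/4)e^(-4x).


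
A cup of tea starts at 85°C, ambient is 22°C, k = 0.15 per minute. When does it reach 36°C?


From T(t) = T_a + (T₀ - T_a)e^(-kt), set T(t) = 36:
(36 - 22) / (85 - 22) = e^(-0.15t), so t = -ln(0.222)/0.15 ≈ 10.0 minutes.


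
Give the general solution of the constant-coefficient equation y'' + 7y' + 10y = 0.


Characteristic equation: r² + 7r + 10 = 0.
Factor: (r + 2)(r + 5) = 0 ⇒ r = -2, -5 (distinct real).
General solution: y = C₁e^(-2x) + C₂e^(-5x).


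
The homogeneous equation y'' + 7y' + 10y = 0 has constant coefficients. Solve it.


Characteristic equation: r² + 7r + 10 = 0.
Factor: (r + 5)(r + 2) = 0 ⇒ r = -5, -2 (distinct real).
General solution: y = C₁e^(-5x) + C₂e^(-2x).


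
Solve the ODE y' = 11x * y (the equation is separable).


Separate variables: dy/y = 11x dx.
Integrate: ln|y| = (11/2)x^2 + C₀.
Exponentiate: y = Ce^((11/2)x^2).


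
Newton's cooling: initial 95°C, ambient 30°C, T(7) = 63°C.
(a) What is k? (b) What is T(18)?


Newton's law: T(t) = T_a + (T₀ - T_a)e^(-kt).
(a) Use T(7) = 63: (63 - 30)/(95 - 30) = e^(-k·7), so k = -ln(0.508)/7 ≈ 0.0968.
(b) Apply k to t = 18: T(18) = 30 + (65)e^(-1.743) ≈ 41.4°C.


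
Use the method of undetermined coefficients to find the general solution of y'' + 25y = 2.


Homogeneous part: r² + 25 = 0 ⇒ r = ±5i, so y_h = C₁cos(5x) + C₂sin(5x).
Try constant y_p = A; plug in: 25A = 2 ⇒ A = 2/25.
General solution: y = C₁cos(5x) + C₂sin(5x) + 2/25.


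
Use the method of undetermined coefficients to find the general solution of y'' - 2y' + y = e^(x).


Characteristic polynomial (r - 1)² = 0; repeated root r = 1.
y_h = (C₁ + C₂x)e^(x). Forcing matches the repeated root (resonance), so try y_p = Ax² e^(x).
Substitute and solve for A: 2A = 1, so A = 1/2.
General solution: y = (C₁ + C₂x + (1/2)x²)e^(x).


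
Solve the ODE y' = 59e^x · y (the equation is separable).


Separate variables: dy/y = 59e^x dx.
Integrate: ln|y| = 59e^x + C₀.
Exponentiate: y = Ce^(59e^x).


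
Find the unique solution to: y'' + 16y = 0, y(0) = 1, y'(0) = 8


Characteristic roots of r² + 16 = 0 are ±4i, so y = C₁cos(4x) + C₂sin(4x).
Apply y(0) = 1: C₁ = 1. Differentiate and apply y'(0) = 8: 4·C₂ = 8, so C₂ = 2.
Particular solution: y = cos(4x) + 2sin(4x).


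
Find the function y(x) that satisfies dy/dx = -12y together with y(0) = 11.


General solution of y' = -12y is y = Ce^(-12x).
Apply y(0) = 11: C = 11.
Particular solution: y = 11e^(-12x).


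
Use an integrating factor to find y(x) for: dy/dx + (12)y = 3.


P(x) = 12, Q(x) = 3; integrating factor μ = e^(12x).
(μ y)' = 3e^(12x) ⇒ μ y = (1/4)e^(12x) + C.
Divide by μ: y = 1/4 + Ce^(-12x).


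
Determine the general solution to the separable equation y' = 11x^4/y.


Separate variables: y dy = 11x^4 dx.
Integrate both sides: y²/2 = (11/5)x^5 + C₀.
Multiply by 2: y² = (22/5)x^5 + C.


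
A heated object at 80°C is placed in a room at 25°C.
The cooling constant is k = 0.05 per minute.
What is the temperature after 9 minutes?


Newton's law: dT/dt = -k(T - T_a) has solution T(t) = T_a + (T₀ - T_a)e^(-kt).
Plug in T_a = 25, T₀ = 80, k = 0.05, t = 9: T(9) = 25 + (55)e^(-0.45) ≈ 60.1°C.


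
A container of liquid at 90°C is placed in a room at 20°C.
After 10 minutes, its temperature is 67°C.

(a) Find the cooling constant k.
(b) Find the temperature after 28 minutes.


Newton's law: T(t) = T_a + (T₀ - T_a)e^(-kt).
(a) Use T(10) = 67: (67 - 20)/(90 - 20) = e^(-k·10), so k = -ln(0.671)/10 ≈ 0.0398.
(b) Apply k to t = 28: T(28) = 20 + (70)e^(-1.115) ≈ 42.9°C.


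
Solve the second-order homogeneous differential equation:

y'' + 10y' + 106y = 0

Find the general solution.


Characteristic equation: r² + 10r + 106 = 0.
Discriminant is negative; roots r = -5 ± 9i (complex conjugate pair).
General solution uses e^(α x)(C₁ cos(β x) + C₂ sin(β x)): y = e^(-5x)(C₁cos(9x) + C₂sin(9x)).


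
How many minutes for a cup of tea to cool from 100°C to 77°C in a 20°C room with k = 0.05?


From T(t) = T_a + (T₀ - T_a)e^(-kt), set T(t) = 77:
(77 - 20) / (100 - 20) = e^(-0.05t), so t = -ln(0.713)/0.05 ≈ 6.8 minutes.


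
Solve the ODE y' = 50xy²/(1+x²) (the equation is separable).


Separate: dy/y² = 50x/(1+x²) dx.
Integrate LHS: ∫ dy/y² = -1/y.
Integrate RHS via u = 1+x²: 25ln(1+x²) + C.
Result: -1/y = 25ln(1+x²) + C.


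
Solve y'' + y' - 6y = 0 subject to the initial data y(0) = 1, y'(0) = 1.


Characteristic roots of r² + r - 6 = 0 are -3, 2.
General solution y = c₁ e^(-3x) + c₂ e^(2x).
Apply y(0) = 1: c₁ + c₂ = 1. Apply y'(0) = 1: -3 c₁ + 2 c₂ = 1.
Solve: c₁ = 1/5, c₂ = 4/5.
Particular solution: y = (1/5)e^(-3x) + (4/5)e^(2x).


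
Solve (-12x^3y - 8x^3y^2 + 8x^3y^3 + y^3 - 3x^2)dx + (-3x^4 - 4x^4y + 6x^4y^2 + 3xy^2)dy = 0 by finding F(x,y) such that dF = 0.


Check exactness: ∂M/∂y = -12x^3 - 16x^3y + 24x^3y^2 + 3y^2 and ∂N/∂x = -12x^3 - 16x^3y + 24x^3y^2 + 3y^2; equal, so the equation is exact.
Integrate M with respect to x (treating y as constant): ∫M dx = -3x^4y - 2x^4y^2 + 2x^4y^3 + xy^3 - x^3 + h(y).
Differentiate w.r.t. y and set equal to N: all terms match, so h'(y) = 0 and h is a constant absorbed into C.
General solution: -3x^4y - 2x^4y^2 + 2x^4y^3 + xy^3 - x^3 = C.


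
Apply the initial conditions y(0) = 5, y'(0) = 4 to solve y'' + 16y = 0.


Characteristic roots of r² + 16 = 0 are ±4i, so y = C₁cos(4x) + C₂sin(4x).
Apply y(0) = 5: C₁ = 5. Differentiate and apply y'(0) = 4: 4·C₂ = 4, so C₂ = 1.
Particular solution: y = 5cos(4x) + sin(4x).


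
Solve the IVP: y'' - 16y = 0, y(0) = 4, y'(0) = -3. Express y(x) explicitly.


Characteristic roots of r² - 16 = 0 are -4, 4.
General solution y = c₁ e^(-4x) + c₂ e^(4x).
Apply y(0) = 4: c₁ + c₂ = 4. Apply y'(0) = -3: -4 c₁ + 4 c₂ = -3.
Solve: c₁ = 19/8, c₂ = 13/8.
Particular solution: y = (19/8)e^(-4x) + (13/8)e^(4x).


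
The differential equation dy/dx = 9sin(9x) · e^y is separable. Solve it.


Separate: e^(-y) dy = 9sin(9x) dx.
Integrate: -e^(-y) = -cos(9x) + C₀.
Rearrange: e^(-y) = cos(9x) + C.


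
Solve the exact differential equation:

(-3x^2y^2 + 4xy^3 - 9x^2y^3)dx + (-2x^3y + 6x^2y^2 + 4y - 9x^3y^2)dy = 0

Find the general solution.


Check exactness: ∂M/∂y = -6x^2y + 12xy^2 - 27x^2y^2 and ∂N/∂x = -6x^2y + 12xy^2 - 27x^2y^2; equal, so the equation is exact.
Integrate M with respect to x (treating y as constant): ∫M dx = -x^3y^2 + 2x^2y^3 - 3x^3y^3 + h(y).
Differentiate w.r.t. y and set equal to N: the x-dependent terms already match, leaving h'(y) = 4y. Integrate: h(y) = 2y^2.
So F(x,y) = -x^3y^2 + 2x^2y^3 + 2y^2 - 3x^3y^3.
General solution: -x^3y^2 + 2x^2y^3 + 2y^2 - 3x^3y^3 = C.


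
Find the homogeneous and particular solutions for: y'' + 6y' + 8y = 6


Characteristic roots of r² + 6r + 8 = 0 are -2, -4.
y_h = C₁e^(-2x) + C₂e^(-4x).
Constant forcing; try y_p = A. Then 8A = 6 ⇒ A = 3/4.
General solution: y = C₁e^(-2x) + C₂e^(-4x) + 3/4.


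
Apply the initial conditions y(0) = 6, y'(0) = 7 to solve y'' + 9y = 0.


Characteristic roots of r² + 9 = 0 are ±3i, so y = C₁cos(3x) + C₂sin(3x).
Apply y(0) = 6: C₁ = 6. Differentiate and apply y'(0) = 7: 3·C₂ = 7, so C₂ = 7/3.
Particular solution: y = 6cos(3x) + (7/3)sin(3x).


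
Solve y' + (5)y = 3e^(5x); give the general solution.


P(x) = 5 ⇒ μ = e^(5x).
(μ y)' = 3e^(10x) ⇒ μ y = (3/10)e^(10x) + C.
Divide by μ: y = (3/10)e^(5x) + Ce^(-5x).


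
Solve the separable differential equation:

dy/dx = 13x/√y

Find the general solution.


Separate: √y dy = 13x dx.
Integrate: (2/3)y^(3/2) = (13/2)x² + C.


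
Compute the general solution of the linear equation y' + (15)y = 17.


P(x) = 15, Q(x) = 17; integrating factor μ = e^(15x).
(μ y)' = 17e^(15x) ⇒ μ y = (17/15)e^(15x) + C.
Divide by μ: y = 17/15 + Ce^(-15x).


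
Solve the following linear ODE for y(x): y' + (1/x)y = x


P(x) = 1/x ⇒ μ = x^1.
(x^1 y)' = x^2 ⇒ x^1 y = x^3/(3) + C.
Solve for y: y = (1/3)x^2 + C/x^1.


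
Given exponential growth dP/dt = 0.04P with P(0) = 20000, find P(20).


The ODE dP/dt = 0.04P has solution P(t) = P(0)e^(0.04t).
Substitute P(0) = 20000 and t = 20: P(20) = 20000 e^(0.80) ≈ 44511.


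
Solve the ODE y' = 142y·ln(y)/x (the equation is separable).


Separate: dy/[y ln(y)] = 142 dx/x.
Substitute u = ln(y): du/u = 142 dx/x.
Integrate: ln|ln(y)| = 142ln|x| + C₀, hence ln(y) = C·x^142.


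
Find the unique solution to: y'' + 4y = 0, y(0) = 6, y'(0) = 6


Characteristic roots of r² + 4 = 0 are ±2i, so y = C₁cos(2x) + C₂sin(2x).
Apply y(0) = 6: C₁ = 6. Differentiate and apply y'(0) = 6: 2·C₂ = 6, so C₂ = 3.
Particular solution: y = 6cos(2x) + 3sin(2x).


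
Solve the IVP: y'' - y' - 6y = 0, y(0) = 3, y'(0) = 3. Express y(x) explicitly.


Characteristic roots of r² - r - 6 = 0 are 3, -2.
General solution y = c₁ e^(3x) + c₂ e^(-2x).
Apply y(0) = 3: c₁ + c₂ = 3. Apply y'(0) = 3: 3 c₁ - 2 c₂ = 3.
Solve: c₁ = 9/5, c₂ = 6/5.
Particular solution: y = (9/5)e^(3x) + (6/5)e^(-2x).


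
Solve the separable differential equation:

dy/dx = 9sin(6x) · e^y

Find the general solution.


Separate: e^(-y) dy = 9sin(6x) dx.
Integrate: -e^(-y) = -(3/2)cos(6x) + C₀.
Rearrange: e^(-y) = (3/2)cos(6x) + C.


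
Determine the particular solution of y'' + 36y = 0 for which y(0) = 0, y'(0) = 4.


Characteristic roots of r² + 36 = 0 are ±6i, so y = C₁cos(6x) + C₂sin(6x).
Apply y(0) = 0: C₁ = 0. Differentiate and apply y'(0) = 4: 6·C₂ = 4, so C₂ = 2/3.
Particular solution: y = (2/3)sin(6x).


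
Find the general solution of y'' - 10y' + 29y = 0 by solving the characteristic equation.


Characteristic equation: r² - 10r + 29 = 0.
Discriminant is negative; roots r = 5 ± 2i (complex conjugate pair).
General solution uses e^(α x)(C₁ cos(β x) + C₂ sin(β x)): y = e^(5x)(C₁cos(2x) + C₂sin(2x)).


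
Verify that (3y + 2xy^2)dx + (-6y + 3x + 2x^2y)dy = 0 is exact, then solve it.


Check exactness: ∂M/∂y = 3 + 4xy and ∂N/∂x = 3 + 4xy; equal, so the equation is exact.
Integrate M with respect to x (treating y as constant): ∫M dx = 3xy + x^2y^2 + h(y).
Differentiate w.r.t. y and set equal to N: the x-dependent terms already match, leaving h'(y) = -6y. Integrate: h(y) = -3y^2.
So F(x,y) = -3y^2 + 3xy + x^2y^2.
General solution: -3y^2 + 3xy + x^2y^2 = C.


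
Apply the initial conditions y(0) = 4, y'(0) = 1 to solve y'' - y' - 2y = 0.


Characteristic roots of r² - r - 2 = 0 are -1, 2.
General solution y = c₁ e^(-x) + c₂ e^(2x).
Apply y(0) = 4: c₁ + c₂ = 4. Apply y'(0) = 1: -1 c₁ + 2 c₂ = 1.
Solve: c₁ = 7/3, c₂ = 5/3.
Particular solution: y = (7/3)e^(-x) + (5/3)e^(2x).


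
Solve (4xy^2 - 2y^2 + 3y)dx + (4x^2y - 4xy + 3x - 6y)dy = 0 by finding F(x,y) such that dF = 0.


Check exactness: ∂M/∂y = 8xy - 4y + 3 and ∂N/∂x = 8xy - 4y + 3; equal, so the equation is exact.
Integrate M with respect to x (treating y as constant): ∫M dx = 2x^2y^2 - 2xy^2 + 3xy + h(y).
Differentiate w.r.t. y and set equal to N: the x-dependent terms already match, leaving h'(y) = -6y. Integrate: h(y) = -3y^2.
So F(x,y) = 2x^2y^2 - 2xy^2 + 3xy - 3y^2.
General solution: 2x^2y^2 - 2xy^2 + 3xy - 3y^2 = C.


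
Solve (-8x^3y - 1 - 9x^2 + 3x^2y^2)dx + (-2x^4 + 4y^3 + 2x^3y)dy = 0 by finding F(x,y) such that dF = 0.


Check exactness: ∂M/∂y = -8x^3 + 6x^2y and ∂N/∂x = -8x^3 + 6x^2y; equal, so the equation is exact.
Integrate M with respect to x (treating y as constant): ∫M dx = -2x^4y - x - 3x^3 + x^3y^2 + h(y).
Differentiate w.r.t. y and set equal to N: the x-dependent terms already match, leaving h'(y) = 4y^3. Integrate: h(y) = y^4.
So F(x,y) = -2x^4y + y^4 - x - 3x^3 + x^3y^2.
General solution: -2x^4y + y^4 - x - 3x^3 + x^3y^2 = C.


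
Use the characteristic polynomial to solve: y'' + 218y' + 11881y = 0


Characteristic equation: r² + 218r + 11881 = 0, i.e. (r + 109)² = 0.
Repeated root r = -109; include an x factor for the second linearly independent solution.
General solution: y = (C₁ + C₂x)e^(-109x).


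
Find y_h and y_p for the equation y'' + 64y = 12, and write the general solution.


Homogeneous part: r² + 64 = 0 ⇒ r = ±8i, so y_h = C₁cos(8x) + C₂sin(8x).
Try constant y_p = A; plug in: 64A = 12 ⇒ A = 3/16.
General solution: y = C₁cos(8x) + C₂sin(8x) + 3/16.


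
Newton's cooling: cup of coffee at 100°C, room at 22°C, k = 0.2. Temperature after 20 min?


Newton's law: dT/dt = -k(T - T_a) has solution T(t) = T_a + (T₀ - T_a)e^(-kt).
Plug in T_a = 22, T₀ = 100, k = 0.2, t = 20: T(20) = 22 + (78)e^(-4.00) ≈ 23.4°C.


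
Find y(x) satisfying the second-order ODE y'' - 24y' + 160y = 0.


Characteristic equation: r² - 24r + 160 = 0.
Discriminant is negative; roots r = 12 ± 4i (complex conjugate pair).
General solution uses e^(α x)(C₁ cos(β x) + C₂ sin(β x)): y = e^(12x)(C₁cos(4x) + C₂sin(4x)).


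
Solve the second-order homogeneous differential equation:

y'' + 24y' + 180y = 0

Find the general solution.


Characteristic equation: r² + 24r + 180 = 0.
Discriminant is negative; roots r = -12 ± 6i (complex conjugate pair).
General solution uses e^(α x)(C₁ cos(β x) + C₂ sin(β x)): y = e^(-12x)(C₁cos(6x) + C₂sin(6x)).


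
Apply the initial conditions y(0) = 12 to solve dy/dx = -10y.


General solution of y' = -10y is y = Ce^(-10x).
Apply y(0) = 12: C = 12.
Particular solution: y = 12e^(-10x).


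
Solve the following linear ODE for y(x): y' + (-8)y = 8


P(x) = -8 ⇒ μ = e^(-8x).
(μ y)' = 8e^(-8x) ⇒ μ y = -e^(-8x) + C.
Divide by μ: y = -1 + Ce^(8x).


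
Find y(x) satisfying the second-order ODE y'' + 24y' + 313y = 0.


Characteristic equation: r² + 24r + 313 = 0.
Discriminant is negative; roots r = -12 ± 13i (complex conjugate pair).
General solution uses e^(α x)(C₁ cos(β x) + C₂ sin(β x)): y = e^(-12x)(C₁cos(13x) + C₂sin(13x)).


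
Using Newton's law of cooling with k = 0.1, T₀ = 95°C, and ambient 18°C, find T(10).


Newton's law: dT/dt = -k(T - T_a) has solution T(t) = T_a + (T₀ - T_a)e^(-kt).
Plug in T_a = 18, T₀ = 95, k = 0.1, t = 10: T(10) = 18 + (77)e^(-1.00) ≈ 46.3°C.


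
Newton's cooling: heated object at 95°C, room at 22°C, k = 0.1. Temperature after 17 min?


Newton's law: dT/dt = -k(T - T_a) has solution T(t) = T_a + (T₀ - T_a)e^(-kt).
Plug in T_a = 22, T₀ = 95, k = 0.1, t = 17: T(17) = 22 + (73)e^(-1.70) ≈ 35.3°C.


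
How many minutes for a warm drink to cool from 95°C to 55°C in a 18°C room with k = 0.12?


From T(t) = T_a + (T₀ - T_a)e^(-kt), set T(t) = 55:
(55 - 18) / (95 - 18) = e^(-0.12t), so t = -ln(0.481)/0.12 ≈ 6.1 minutes.


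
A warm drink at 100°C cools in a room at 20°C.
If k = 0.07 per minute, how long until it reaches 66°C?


From T(t) = T_a + (T₀ - T_a)e^(-kt), set T(t) = 66:
(66 - 20) / (100 - 20) = e^(-0.07t), so t = -ln(0.575)/0.07 ≈ 7.9 minutes.


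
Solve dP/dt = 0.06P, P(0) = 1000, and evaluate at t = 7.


The ODE dP/dt = 0.06P has solution P(t) = P(0)e^(0.06t).
Substitute P(0) = 1000 and t = 7: P(7) = 1000 e^(0.42) ≈ 1522.


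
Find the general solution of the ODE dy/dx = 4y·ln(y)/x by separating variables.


Separate: dy/[y ln(y)] = 4 dx/x.
Substitute u = ln(y): du/u = 4 dx/x.
Integrate: ln|ln(y)| = 4ln|x| + C₀, hence ln(y) = C·x^4.


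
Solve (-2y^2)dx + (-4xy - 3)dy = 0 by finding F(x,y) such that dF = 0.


Check exactness: ∂M/∂y = -4y and ∂N/∂x = -4y; equal, so the equation is exact.
Integrate M with respect to x (treating y as constant): ∫M dx = -2xy^2 + h(y).
Differentiate w.r.t. y and set equal to N: the x-dependent terms already match, leaving h'(y) = -3. Integrate: h(y) = -3y.
So F(x,y) = -2xy^2 - 3y.
General solution: -2xy^2 - 3y = C.


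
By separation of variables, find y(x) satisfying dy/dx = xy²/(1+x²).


Separate: dy/y² = x/(1+x²) dx.
Integrate LHS: ∫ dy/y² = -1/y.
Integrate RHS via u = 1+x²: (1/2)ln(1+x²) + C.
Result: -1/y = (1/2)ln(1+x²) + C.


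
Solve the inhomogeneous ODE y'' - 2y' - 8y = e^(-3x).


Characteristic roots of r² - 2r - 8 = 0 are 4, -2.
y_h = C₁e^(4x) + C₂e^(-2x).
Forcing exponent -3 is not a characteristic root; try y_p = Ae^(-3x).
Substitute: A·(9 + (-2)·-3 + (-8)) = A·7 = 1, so A = 1/7.
General solution: y = C₁e^(4x) + C₂e^(-2x) + (1/7)e^(-3x).


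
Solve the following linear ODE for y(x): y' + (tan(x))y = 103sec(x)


P(x) = tan(x) ⇒ μ = e^(∫tan(x)dx) = sec(x).
(sec(x) y)' = 103sec²(x) ⇒ sec(x) y = 103tan(x) + C.
Multiply by cos(x): y = 103sin(x) + C·cos(x).


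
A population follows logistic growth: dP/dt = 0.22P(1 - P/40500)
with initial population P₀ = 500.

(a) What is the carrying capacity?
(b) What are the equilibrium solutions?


Logistic ODE dP/dt = 0.22P(1 - P/40500) has equilibria where dP/dt = 0, i.e. P = 0 or P = 40500.
The coefficient (1 - P/K) = 0 when P = K, identifying K = 40500 as the carrying capacity.
(a) K = 40500; (b) equilibria P = 0 and P = 40500.


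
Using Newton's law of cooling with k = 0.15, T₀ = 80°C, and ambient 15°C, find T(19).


Newton's law: dT/dt = -k(T - T_a) has solution T(t) = T_a + (T₀ - T_a)e^(-kt).
Plug in T_a = 15, T₀ = 80, k = 0.15, t = 19: T(19) = 15 + (65)e^(-2.85) ≈ 18.8°C.


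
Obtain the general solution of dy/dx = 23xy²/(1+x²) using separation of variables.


Separate: dy/y² = 23x/(1+x²) dx.
Integrate LHS: ∫ dy/y² = -1/y.
Integrate RHS via u = 1+x²: (23/2)ln(1+x²) + C.
Result: -1/y = (23/2)ln(1+x²) + C.


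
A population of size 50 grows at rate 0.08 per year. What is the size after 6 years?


The ODE dP/dt = 0.08P has solution P(t) = P(0)e^(0.08t).
Substitute P(0) = 50 and t = 6: P(6) = 50 e^(0.48) ≈ 81.


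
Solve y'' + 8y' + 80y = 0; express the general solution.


Characteristic equation: r² + 8r + 80 = 0.
Discriminant is negative; roots r = -4 ± 8i (complex conjugate pair).
General solution uses e^(α x)(C₁ cos(β x) + C₂ sin(β x)): y = e^(-4x)(C₁cos(8x) + C₂sin(8x)).


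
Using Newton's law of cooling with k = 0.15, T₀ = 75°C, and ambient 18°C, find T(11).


Newton's law: dT/dt = -k(T - T_a) has solution T(t) = T_a + (T₀ - T_a)e^(-kt).
Plug in T_a = 18, T₀ = 75, k = 0.15, t = 11: T(11) = 18 + (57)e^(-1.65) ≈ 28.9°C.


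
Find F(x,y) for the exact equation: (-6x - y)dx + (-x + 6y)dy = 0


Check exactness: ∂M/∂y = -1 and ∂N/∂x = -1; equal, so the equation is exact.
Integrate M with respect to x (treating y as constant): ∫M dx = -3x^2 - xy + h(y).
Differentiate w.r.t. y and set equal to N: the x-dependent terms already match, leaving h'(y) = 6y. Integrate: h(y) = 3y^2.
So F(x,y) = -3x^2 - xy + 3y^2.
General solution: -3x^2 - xy + 3y^2 = C.


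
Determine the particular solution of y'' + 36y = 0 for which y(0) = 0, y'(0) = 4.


Characteristic roots of r² + 36 = 0 are ±6i, so y = C₁cos(6x) + C₂sin(6x).
Apply y(0) = 0: C₁ = 0. Differentiate and apply y'(0) = 4: 6·C₂ = 4, so C₂ = 2/3.
Particular solution: y = (2/3)sin(6x).
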